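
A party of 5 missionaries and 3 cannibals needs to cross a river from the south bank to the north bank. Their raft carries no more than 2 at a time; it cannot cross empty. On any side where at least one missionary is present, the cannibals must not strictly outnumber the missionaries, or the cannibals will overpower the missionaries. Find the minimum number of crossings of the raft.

13

Counting alone: each trip to the north bank takes at most 2 across and each return brings at least 1 back, so after t trips out (and t−1 returns) at most 2t − (t−1) of the 8 are across; that first reaches 8 at t = 7, so at least 13 crossings are needed.
The plan below uses exactly 13 crossings, so it is optimal:
1. 2 cannibals → the north bank.  (the south bank: 5M 1C; the north bank: 0M 2C)
2. 1 cannibal ← the south bank.  (the south bank: 5M 2C; the north bank: 0M 1C)
3. 2 cannibals → the north bank.  (the south bank: 5M 0C; the north bank: 0M 3C)
4. 1 cannibal ← the south bank.  (the south bank: 5M 1C; the north bank: 0M 2C)
5. 2 missionaries → the north bank.  (the south bank: 3M 1C; the north bank: 2M 2C)
6. 1 cannibal ← the south bank.  (the south bank: 3M 2C; the north bank: 2M 1C)
7. 1 missionary and 1 cannibal → the north bank.  (the south bank: 2M 1C; the north bank: 3M 2C)
8. 1 cannibal ← the south bank.  (the south bank: 2M 2C; the north bank: 3M 1C)
9. 2 cannibals → the north bank.  (the south bank: 2M 0C; the north bank: 3M 3C)
10. 1 cannibal ← the south bank.  (the south bank: 2M 1C; the north bank: 3M 2C)
11. 1 missionary and 1 cannibal → the north bank.  (the south bank: 1M 0C; the north bank: 4M 3C)
12. 1 cannibal ← the south bank.  (the south bank: 1M 1C; the north bank: 4M 2C)
13. 1 missionary and 1 cannibal → the north bank.  (the south bank: 0M 0C; the north bank: 5M 3C)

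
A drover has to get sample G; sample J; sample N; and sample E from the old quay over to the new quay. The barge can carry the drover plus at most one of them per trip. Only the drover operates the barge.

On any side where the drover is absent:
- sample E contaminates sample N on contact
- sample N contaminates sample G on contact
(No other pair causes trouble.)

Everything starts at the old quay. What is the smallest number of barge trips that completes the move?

Counting alone: the drover can take at most 1 across per trip to the new quay, so moving all 4 needs at least 4 loaded trips out, with a return between consecutive ones — at least 7 crossings.
The safety rule pushes this higher. Following every safe sequence of crossings, the most of the 4 that can be at the new quay as the barge arrives there on crossing 7 is 3 — never all 4.
So no plan with fewer than 9 crossings exists, and this one achieves 9:
1. Drover goes to the new quay with sample N.  [the old quay: sample E, sample G, sample J | the new quay: sample N]
2. Drover goes back to the old quay alone.  [the old quay: sample E, sample G, sample J | the new quay: sample N]
3. Drover goes to the new quay with sample G.  [the old quay: sample E, sample J | the new quay: sample G, sample N]
4. Drover goes back to the old quay with sample N.  [the old quay: sample E, sample J, sample N | the new quay: sample G]
5. Drover goes to the new quay with sample E.  [the old quay: sample J, sample N | the new quay: sample E, sample G]
6. Drover goes back to the old quay alone.  [the old quay: sample J, sample N | the new quay: sample E, sample G]
7. Drover goes to the new quay with sample J.  [the old quay: sample N | the new quay: sample E, sample G, sample J]
8. Drover goes back to the old quay alone.  [the old quay: sample N | the new quay: sample E, sample G, sample J]
9. Drover goes to the new quay with sample N.  [the old quay: — | the new quay: sample E, sample G, sample J, sample N]

9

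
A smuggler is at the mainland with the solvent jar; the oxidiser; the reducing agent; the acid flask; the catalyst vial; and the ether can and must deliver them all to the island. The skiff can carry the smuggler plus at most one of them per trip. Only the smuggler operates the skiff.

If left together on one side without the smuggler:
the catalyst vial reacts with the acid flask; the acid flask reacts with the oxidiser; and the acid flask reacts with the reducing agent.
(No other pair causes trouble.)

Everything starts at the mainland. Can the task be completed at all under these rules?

No

Following every safe sequence of crossings from the start, the most of the 6 that can be at the island as the skiff arrives there on crossings 1, 3, 5, 7 is 1, 2, 3, 4 respectively; the best ever achieved is 4 of 6.
From crossing 9 on, no configuration arises that was not already reachable earlier: only 36 distinct safe configurations (who is on which side, and where the skiff is) can ever be reached, none of them has everyone across, and every continuation just revisits them. So no valid plan exists.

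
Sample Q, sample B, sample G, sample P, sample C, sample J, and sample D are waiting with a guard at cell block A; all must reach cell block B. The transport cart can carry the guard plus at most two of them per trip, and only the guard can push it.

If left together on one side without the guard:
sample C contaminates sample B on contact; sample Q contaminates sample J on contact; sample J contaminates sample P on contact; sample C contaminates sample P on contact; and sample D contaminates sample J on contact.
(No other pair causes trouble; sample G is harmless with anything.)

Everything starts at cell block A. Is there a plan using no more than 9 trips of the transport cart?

Yes

Yes — this plan uses 9 crossings (≤ 9):
1. Guard goes to cell block B with sample C and sample J.
2. Guard goes back to cell block A alone.
3. Guard goes to cell block B with sample Q.
4. Guard goes back to cell block A with sample J.
5. Guard goes to cell block B with sample D and sample P.
6. Guard goes back to cell block A with sample C.
7. Guard goes to cell block B with sample B and sample G.
8. Guard goes back to cell block A alone.
9. Guard goes to cell block B with sample C and sample J.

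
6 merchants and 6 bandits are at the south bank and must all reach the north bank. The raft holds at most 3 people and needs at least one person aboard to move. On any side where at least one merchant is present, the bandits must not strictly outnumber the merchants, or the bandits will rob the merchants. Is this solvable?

No

Following every safe sequence of crossings from the start, the most of the 12 that can be at the north bank as the raft arrives there on crossings 1, 3, 5 is 3, 5, 6 respectively; the best ever achieved is 6 of 12.
From crossing 7 on, no configuration arises that was not already reachable earlier: only 17 distinct safe configurations (who is on which side, and where the raft is) can ever be reached, none of them has everyone across, and every continuation just revisits them. They are: 0 merchants + 0 bandits across (raft back at the start); 0 merchants + 1 bandit across (raft there); 0 merchants + 1 bandit across (raft back at the start); 0 merchants + 2 bandits across (raft there); 0 merchants + 2 bandits across (raft back at the start); 0 merchants + 3 bandits across (raft there); 0 merchants + 3 bandits across (raft back at the start); 0 merchants + 4 bandits across (raft there); 0 merchants + 4 bandits across (raft back at the start); 0 merchants + 5 bandits across (raft there); 0 merchants + 5 bandits across (raft back at the start); 0 merchants + 6 bandits across (raft there); 1 merchant + 1 bandit across (raft there); 1 merchant + 1 bandit across (raft back at the start); 2 merchants + 2 bandits across (raft there); 2 merchants + 2 bandits across (raft back at the start); 3 merchants + 3 bandits across (raft there). So no valid plan exists.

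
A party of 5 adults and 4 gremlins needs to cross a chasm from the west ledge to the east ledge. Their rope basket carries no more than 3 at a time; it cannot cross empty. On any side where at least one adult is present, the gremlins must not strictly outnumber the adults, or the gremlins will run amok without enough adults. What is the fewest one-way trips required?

Counting alone: each trip to the east ledge takes at most 3 across and each return brings at least 1 back, so after t trips out (and t−1 returns) at most 3t − (t−1) of the 9 are across; that first reaches 9 at t = 4, so at least 7 crossings are needed.
The plan below uses exactly 7 crossings, so it is optimal:
1. 3 gremlins → the east ledge.  (the west ledge: 5A 1G; the east ledge: 0A 3G)
2. 1 gremlin ← the west ledge.  (the west ledge: 5A 2G; the east ledge: 0A 2G)
3. 3 adults → the east ledge.  (the west ledge: 2A 2G; the east ledge: 3A 2G)
4. 1 adult ← the west ledge.  (the west ledge: 3A 2G; the east ledge: 2A 2G)
5. 2 adults and 1 gremlin → the east ledge.  (the west ledge: 1A 1G; the east ledge: 4A 3G)
6. 1 adult ← the west ledge.  (the west ledge: 2A 1G; the east ledge: 3A 3G)
7. 2 adults and 1 gremlin → the east ledge.  (the west ledge: 0A 0G; the east ledge: 5A 4G)

7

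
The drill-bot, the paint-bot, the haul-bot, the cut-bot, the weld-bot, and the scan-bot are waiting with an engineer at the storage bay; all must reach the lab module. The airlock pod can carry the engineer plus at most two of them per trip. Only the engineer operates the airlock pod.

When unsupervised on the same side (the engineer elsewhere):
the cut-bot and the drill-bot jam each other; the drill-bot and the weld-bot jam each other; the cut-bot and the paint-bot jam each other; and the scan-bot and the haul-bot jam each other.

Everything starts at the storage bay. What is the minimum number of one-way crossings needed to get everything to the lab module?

Whatever the first load, the items left behind include a forbidden pair without the engineer. No opening move is safe, so no plan exists.

impossible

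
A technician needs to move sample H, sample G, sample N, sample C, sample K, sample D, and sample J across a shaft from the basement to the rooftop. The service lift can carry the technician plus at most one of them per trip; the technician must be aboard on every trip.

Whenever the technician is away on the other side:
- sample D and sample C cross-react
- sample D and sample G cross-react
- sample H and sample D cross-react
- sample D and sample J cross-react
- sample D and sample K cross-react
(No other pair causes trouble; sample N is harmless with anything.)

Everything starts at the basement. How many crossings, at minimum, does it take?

impossible

Following every safe sequence of crossings from the start, the most of the 7 that can be at the rooftop as the service lift arrives there on crossings 1, 3, 5 is 1, 2, 3 respectively; the best ever achieved is 3 of 7.
From crossing 7 on, no configuration arises that was not already reachable earlier: only 26 distinct safe configurations (who is on which side, and where the service lift is) can ever be reached, none of them has everyone across, and every continuation just revisits them. So no valid plan exists.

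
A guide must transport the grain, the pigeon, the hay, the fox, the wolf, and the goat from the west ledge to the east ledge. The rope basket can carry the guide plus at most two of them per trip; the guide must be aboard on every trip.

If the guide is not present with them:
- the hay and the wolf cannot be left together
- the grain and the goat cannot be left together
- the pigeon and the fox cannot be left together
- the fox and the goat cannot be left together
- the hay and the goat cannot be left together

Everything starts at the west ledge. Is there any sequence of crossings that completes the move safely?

No

Whatever the first load, the items left behind include a forbidden pair without the guide. No opening move is safe, so no plan exists.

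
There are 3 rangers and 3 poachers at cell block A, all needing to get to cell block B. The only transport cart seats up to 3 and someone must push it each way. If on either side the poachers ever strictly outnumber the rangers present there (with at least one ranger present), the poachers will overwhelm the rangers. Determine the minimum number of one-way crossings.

5

Counting alone: each trip to cell block B takes at most 3 across and each return brings at least 1 back, so after t trips out (and t−1 returns) at most 3t − (t−1) of the 6 are across; that first reaches 6 at t = 3, so at least 5 crossings are needed.
The plan below uses exactly 5 crossings, so it is optimal:
1. 2 poachers → cell block B.  (cell block A: 3R 1P; cell block B: 0R 2P)
2. 1 poacher ← cell block A.  (cell block A: 3R 2P; cell block B: 0R 1P)
3. 3 rangers → cell block B.  (cell block A: 0R 2P; cell block B: 3R 1P)
4. 1 poacher ← cell block A.  (cell block A: 0R 3P; cell block B: 3R 0P)
5. 3 poachers → cell block B.  (cell block A: 0R 0P; cell block B: 3R 3P)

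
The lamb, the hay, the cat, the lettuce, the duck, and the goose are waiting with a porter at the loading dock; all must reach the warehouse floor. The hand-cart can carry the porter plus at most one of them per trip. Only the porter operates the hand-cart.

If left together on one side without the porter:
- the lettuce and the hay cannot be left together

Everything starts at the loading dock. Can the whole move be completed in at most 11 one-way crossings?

Yes — this plan uses 11 crossings (≤ 11):
1. Porter goes to the warehouse floor with the hay.  [the loading dock: the cat, the duck, the goose, the lamb, the lettuce | the warehouse floor: the hay]
2. Porter goes back to the loading dock alone.  [the loading dock: the cat, the duck, the goose, the lamb, the lettuce | the warehouse floor: the hay]
3. Porter goes to the warehouse floor with the lamb.  [the loading dock: the cat, the duck, the goose, the lettuce | the warehouse floor: the hay, the lamb]
4. Porter goes back to the loading dock alone.  [the loading dock: the cat, the duck, the goose, the lettuce | the warehouse floor: the hay, the lamb]
5. Porter goes to the warehouse floor with the cat.  [the loading dock: the duck, the goose, the lettuce | the warehouse floor: the cat, the hay, the lamb]
6. Porter goes back to the loading dock alone.  [the loading dock: the duck, the goose, the lettuce | the warehouse floor: the cat, the hay, the lamb]
7. Porter goes to the warehouse floor with the duck.  [the loading dock: the goose, the lettuce | the warehouse floor: the cat, the duck, the hay, the lamb]
8. Porter goes back to the loading dock alone.  [the loading dock: the goose, the lettuce | the warehouse floor: the cat, the duck, the hay, the lamb]
9. Porter goes to the warehouse floor with the goose.  [the loading dock: the lettuce | the warehouse floor: the cat, the duck, the goose, the hay, the lamb]
10. Porter goes back to the loading dock alone.  [the loading dock: the lettuce | the warehouse floor: the cat, the duck, the goose, the hay, the lamb]
11. Porter goes to the warehouse floor with the lettuce.  [the loading dock: — | the warehouse floor: the cat, the duck, the goose, the hay, the lamb, the lettuce]

Yes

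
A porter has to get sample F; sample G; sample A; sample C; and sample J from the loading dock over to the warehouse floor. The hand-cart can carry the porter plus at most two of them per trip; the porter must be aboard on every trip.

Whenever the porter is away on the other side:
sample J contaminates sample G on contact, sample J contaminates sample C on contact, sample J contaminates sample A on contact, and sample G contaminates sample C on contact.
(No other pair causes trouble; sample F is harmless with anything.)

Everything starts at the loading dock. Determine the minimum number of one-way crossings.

Counting alone: the porter can take at most 2 across per trip to the warehouse floor, so moving all 5 needs at least 3 loaded trips out, with a return between consecutive ones — at least 5 crossings.
The safety rule pushes this higher. Following every safe sequence of crossings, the most of the 5 that can be at the warehouse floor as the hand-cart arrives there on crossing 5 is 4 — never all 5.
So no plan with fewer than 7 crossings exists, and this one achieves 7:
1. Porter goes to the warehouse floor with sample G and sample J.
2. Porter goes back to the loading dock with sample G.
3. Porter goes to the warehouse floor with sample F and sample G.
4. Porter goes back to the loading dock with sample G.
5. Porter goes to the warehouse floor with sample A and sample G.
6. Porter goes back to the loading dock with sample J.
7. Porter goes to the warehouse floor with sample C and sample J.

7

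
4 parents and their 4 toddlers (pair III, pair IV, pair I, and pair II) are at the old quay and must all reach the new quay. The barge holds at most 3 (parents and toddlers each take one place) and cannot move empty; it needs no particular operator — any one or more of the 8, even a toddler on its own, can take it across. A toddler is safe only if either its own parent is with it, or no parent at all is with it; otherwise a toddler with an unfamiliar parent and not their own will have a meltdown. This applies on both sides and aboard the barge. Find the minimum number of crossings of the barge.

9

Counting alone: each trip to the new quay takes at most 3 across and each return brings at least 1 back, so after t trips out (and t−1 returns) at most 3t − (t−1) of the 8 are across; that first reaches 8 at t = 4, so at least 7 crossings are needed.
The safety rule pushes this higher. Following every safe sequence of crossings, the most of the 8 that can be at the new quay as the barge arrives there on crossing 7 is 7 — never all 8.
So no plan with fewer than 9 crossings exists, and this one achieves 9:
1. parent III and toddler III cross → the new quay.
2. parent III crosses ← the old quay.
3. parent III, parent IV, and toddler IV cross → the new quay.
4. parent III and toddler III cross ← the old quay.
5. parent I, parent II, and parent III cross → the new quay.
6. toddler IV crosses ← the old quay.
7. toddler III and toddler IV cross → the new quay.
8. toddler III crosses ← the old quay.
9. toddler I, toddler II, and toddler III cross → the new quay.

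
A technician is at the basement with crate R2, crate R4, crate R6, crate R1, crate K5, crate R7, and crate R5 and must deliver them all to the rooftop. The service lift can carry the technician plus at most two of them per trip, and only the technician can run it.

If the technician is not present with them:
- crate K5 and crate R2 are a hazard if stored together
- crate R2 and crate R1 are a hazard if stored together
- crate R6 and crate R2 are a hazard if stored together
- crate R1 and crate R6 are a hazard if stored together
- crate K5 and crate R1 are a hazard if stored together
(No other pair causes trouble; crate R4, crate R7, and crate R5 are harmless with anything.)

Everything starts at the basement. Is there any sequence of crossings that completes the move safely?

Yes

1. Technician goes to the rooftop with crate R1 and crate R2.  [the basement: crate K5, crate R4, crate R5, crate R6, crate R7 | the rooftop: crate R1, crate R2]
2. Technician goes back to the basement with crate R2.  [the basement: crate K5, crate R2, crate R4, crate R5, crate R6, crate R7 | the rooftop: crate R1]
3. Technician goes to the rooftop with crate R2 and crate R4.  [the basement: crate K5, crate R5, crate R6, crate R7 | the rooftop: crate R1, crate R2, crate R4]
4. Technician goes back to the basement with crate R2.  [the basement: crate K5, crate R2, crate R5, crate R6, crate R7 | the rooftop: crate R1, crate R4]
5. Technician goes to the rooftop with crate R2 and crate R7.  [the basement: crate K5, crate R5, crate R6 | the rooftop: crate R1, crate R2, crate R4, crate R7]
6. Technician goes back to the basement with crate R2.  [the basement: crate K5, crate R2, crate R5, crate R6 | the rooftop: crate R1, crate R4, crate R7]
7. Technician goes to the rooftop with crate R2 and crate R5.  [the basement: crate K5, crate R6 | the rooftop: crate R1, crate R2, crate R4, crate R5, crate R7]
8. Technician goes back to the basement with crate R2.  [the basement: crate K5, crate R2, crate R6 | the rooftop: crate R1, crate R4, crate R5, crate R7]
9. Technician goes to the rooftop with crate K5 and crate R6.  [the basement: crate R2 | the rooftop: crate K5, crate R1, crate R4, crate R5, crate R6, crate R7]
10. Technician goes back to the basement with crate R1.  [the basement: crate R1, crate R2 | the rooftop: crate K5, crate R4, crate R5, crate R6, crate R7]
11. Technician goes to the rooftop with crate R1 and crate R2.  [the basement: — | the rooftop: crate K5, crate R1, crate R2, crate R4, crate R5, crate R6, crate R7]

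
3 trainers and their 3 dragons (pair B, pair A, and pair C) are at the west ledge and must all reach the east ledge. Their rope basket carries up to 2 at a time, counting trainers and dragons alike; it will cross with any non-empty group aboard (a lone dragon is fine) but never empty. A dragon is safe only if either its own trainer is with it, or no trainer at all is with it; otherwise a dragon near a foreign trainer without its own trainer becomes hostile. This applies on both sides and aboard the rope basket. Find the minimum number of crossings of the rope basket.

11

Counting alone: each trip to the east ledge takes at most 2 across and each return brings at least 1 back, so after t trips out (and t−1 returns) at most 2t − (t−1) of the 6 are across; that first reaches 6 at t = 5, so at least 9 crossings are needed.
The safety rule pushes this higher. Following every safe sequence of crossings, the most of the 6 that can be at the east ledge as the rope basket arrives there on crossing 9 is 5 — never all 6.
So no plan with fewer than 11 crossings exists, and this one achieves 11:
1. dragon B and trainer B cross → the east ledge.
2. trainer B crosses ← the west ledge.
3. dragon A and dragon C cross → the east ledge.
4. dragon B crosses ← the west ledge.
5. trainer A and trainer C cross → the east ledge.
6. dragon A and trainer A cross ← the west ledge.
7. trainer A and trainer B cross → the east ledge.
8. dragon C crosses ← the west ledge.
9. dragon A and dragon B cross → the east ledge.
10. trainer C crosses ← the west ledge.
11. dragon C and trainer C cross → the east ledge.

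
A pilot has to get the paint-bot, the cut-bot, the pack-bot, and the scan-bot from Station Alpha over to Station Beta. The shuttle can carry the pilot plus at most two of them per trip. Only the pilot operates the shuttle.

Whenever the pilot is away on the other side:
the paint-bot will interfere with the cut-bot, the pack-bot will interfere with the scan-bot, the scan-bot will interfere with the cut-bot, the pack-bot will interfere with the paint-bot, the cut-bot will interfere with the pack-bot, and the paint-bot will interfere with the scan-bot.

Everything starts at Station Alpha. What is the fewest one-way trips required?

Whatever the first load, the items left behind include a forbidden pair without the pilot. No opening move is safe, so no plan exists.

impossible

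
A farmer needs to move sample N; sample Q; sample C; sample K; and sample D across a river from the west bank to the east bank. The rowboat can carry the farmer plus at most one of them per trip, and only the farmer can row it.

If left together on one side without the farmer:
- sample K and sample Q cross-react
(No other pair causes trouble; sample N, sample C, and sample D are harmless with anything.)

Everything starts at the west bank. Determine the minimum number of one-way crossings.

9

Counting alone: the farmer can take at most 1 across per trip to the east bank, so moving all 5 needs at least 5 loaded trips out, with a return between consecutive ones — at least 9 crossings.
The plan below uses exactly 9 crossings, so it is optimal:
1. Farmer goes to the east bank with sample Q.  [the west bank: sample C, sample D, sample K, sample N | the east bank: sample Q]
2. Farmer goes back to the west bank alone.  [the west bank: sample C, sample D, sample K, sample N | the east bank: sample Q]
3. Farmer goes to the east bank with sample N.  [the west bank: sample C, sample D, sample K | the east bank: sample N, sample Q]
4. Farmer goes back to the west bank alone.  [the west bank: sample C, sample D, sample K | the east bank: sample N, sample Q]
5. Farmer goes to the east bank with sample C.  [the west bank: sample D, sample K | the east bank: sample C, sample N, sample Q]
6. Farmer goes back to the west bank alone.  [the west bank: sample D, sample K | the east bank: sample C, sample N, sample Q]
7. Farmer goes to the east bank with sample D.  [the west bank: sample K | the east bank: sample C, sample D, sample N, sample Q]
8. Farmer goes back to the west bank alone.  [the west bank: sample K | the east bank: sample C, sample D, sample N, sample Q]
9. Farmer goes to the east bank with sample K.  [the west bank: — | the east bank: sample C, sample D, sample K, sample N, sample Q]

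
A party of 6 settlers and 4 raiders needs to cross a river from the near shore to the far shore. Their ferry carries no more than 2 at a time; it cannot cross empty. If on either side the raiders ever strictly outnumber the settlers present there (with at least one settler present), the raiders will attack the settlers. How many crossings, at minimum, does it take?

17

Counting alone: each trip to the far shore takes at most 2 across and each return brings at least 1 back, so after t trips out (and t−1 returns) at most 2t − (t−1) of the 10 are across; that first reaches 10 at t = 9, so at least 17 crossings are needed.
The plan below uses exactly 17 crossings, so it is optimal:
1. 2 raiders → the far shore.  (the near shore: 6S 2R; the far shore: 0S 2R)
2. 1 raider ← the near shore.  (the near shore: 6S 3R; the far shore: 0S 1R)
3. 2 raiders → the far shore.  (the near shore: 6S 1R; the far shore: 0S 3R)
4. 1 raider ← the near shore.  (the near shore: 6S 2R; the far shore: 0S 2R)
5. 2 settlers → the far shore.  (the near shore: 4S 2R; the far shore: 2S 2R)
6. 1 raider ← the near shore.  (the near shore: 4S 3R; the far shore: 2S 1R)
7. 1 settler and 1 raider → the far shore.  (the near shore: 3S 2R; the far shore: 3S 2R)
8. 1 raider ← the near shore.  (the near shore: 3S 3R; the far shore: 3S 1R)
9. 2 raiders → the far shore.  (the near shore: 3S 1R; the far shore: 3S 3R)
10. 1 raider ← the near shore.  (the near shore: 3S 2R; the far shore: 3S 2R)
11. 1 settler and 1 raider → the far shore.  (the near shore: 2S 1R; the far shore: 4S 3R)
12. 1 raider ← the near shore.  (the near shore: 2S 2R; the far shore: 4S 2R)
13. 2 raiders → the far shore.  (the near shore: 2S 0R; the far shore: 4S 4R)
14. 1 raider ← the near shore.  (the near shore: 2S 1R; the far shore: 4S 3R)
15. 1 settler and 1 raider → the far shore.  (the near shore: 1S 0R; the far shore: 5S 4R)
16. 1 raider ← the near shore.  (the near shore: 1S 1R; the far shore: 5S 3R)
17. 1 settler and 1 raider → the far shore.  (the near shore: 0S 0R; the far shore: 6S 4R)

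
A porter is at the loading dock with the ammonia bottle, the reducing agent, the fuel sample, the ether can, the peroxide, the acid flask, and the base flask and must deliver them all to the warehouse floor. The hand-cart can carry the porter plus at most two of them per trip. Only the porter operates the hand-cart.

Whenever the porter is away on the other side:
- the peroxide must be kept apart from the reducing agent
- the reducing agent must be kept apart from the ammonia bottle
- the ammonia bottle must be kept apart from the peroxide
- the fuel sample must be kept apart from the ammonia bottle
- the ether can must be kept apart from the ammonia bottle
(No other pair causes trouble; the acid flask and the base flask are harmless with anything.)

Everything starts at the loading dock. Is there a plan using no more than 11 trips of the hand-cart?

Yes

Yes — this plan uses 11 crossings (≤ 11):
1. Porter goes to the warehouse floor with the ammonia bottle and the reducing agent.
2. Porter goes back to the loading dock with the ammonia bottle.
3. Porter goes to the warehouse floor with the ammonia bottle and the fuel sample.
4. Porter goes back to the loading dock with the ammonia bottle.
5. Porter goes to the warehouse floor with the ammonia bottle and the ether can.
6. Porter goes back to the loading dock with the ammonia bottle.
7. Porter goes to the warehouse floor with the acid flask and the ammonia bottle.
8. Porter goes back to the loading dock with the ammonia bottle.
9. Porter goes to the warehouse floor with the ammonia bottle and the base flask.
10. Porter goes back to the loading dock with the ammonia bottle.
11. Porter goes to the warehouse floor with the ammonia bottle and the peroxide.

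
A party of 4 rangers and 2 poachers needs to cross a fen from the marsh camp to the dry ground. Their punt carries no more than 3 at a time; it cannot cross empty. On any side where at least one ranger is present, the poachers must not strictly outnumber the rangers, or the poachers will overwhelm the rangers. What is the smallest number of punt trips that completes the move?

Counting alone: each trip to the dry ground takes at most 3 across and each return brings at least 1 back, so after t trips out (and t−1 returns) at most 3t − (t−1) of the 6 are across; that first reaches 6 at t = 3, so at least 5 crossings are needed.
The plan below uses exactly 5 crossings, so it is optimal:
1. 2 poachers → the dry ground.  (the marsh camp: 4R 0P; the dry ground: 0R 2P)
2. 1 poacher ← the marsh camp.  (the marsh camp: 4R 1P; the dry ground: 0R 1P)
3. 2 rangers and 1 poacher → the dry ground.  (the marsh camp: 2R 0P; the dry ground: 2R 2P)
4. 1 poacher ← the marsh camp.  (the marsh camp: 2R 1P; the dry ground: 2R 1P)
5. 2 rangers and 1 poacher → the dry ground.  (the marsh camp: 0R 0P; the dry ground: 4R 2P)

5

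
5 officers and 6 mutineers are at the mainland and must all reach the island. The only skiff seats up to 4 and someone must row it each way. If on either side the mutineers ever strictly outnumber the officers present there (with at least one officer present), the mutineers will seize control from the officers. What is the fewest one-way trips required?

The mutineers already outnumber the officers at the mainland before anyone moves, so the starting position itself is disallowed.

impossible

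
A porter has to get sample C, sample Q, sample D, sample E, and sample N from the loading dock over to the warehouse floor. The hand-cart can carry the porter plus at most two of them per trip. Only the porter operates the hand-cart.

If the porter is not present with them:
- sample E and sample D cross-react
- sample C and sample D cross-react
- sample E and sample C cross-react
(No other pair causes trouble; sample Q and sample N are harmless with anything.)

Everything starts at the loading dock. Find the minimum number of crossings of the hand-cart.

Counting alone: the porter can take at most 2 across per trip to the warehouse floor, so moving all 5 needs at least 3 loaded trips out, with a return between consecutive ones — at least 5 crossings.
The safety rule pushes this higher. Following every safe sequence of crossings, the most of the 5 that can be at the warehouse floor as the hand-cart arrives there on crossing 5 is 4 — never all 5.
So no plan with fewer than 7 crossings exists, and this one achieves 7:
1. Porter goes to the warehouse floor with sample C and sample D.
2. Porter goes back to the loading dock with sample C.
3. Porter goes to the warehouse floor with sample C and sample Q.
4. Porter goes back to the loading dock with sample C.
5. Porter goes to the warehouse floor with sample C and sample N.
6. Porter goes back to the loading dock with sample C.
7. Porter goes to the warehouse floor with sample C and sample E.

7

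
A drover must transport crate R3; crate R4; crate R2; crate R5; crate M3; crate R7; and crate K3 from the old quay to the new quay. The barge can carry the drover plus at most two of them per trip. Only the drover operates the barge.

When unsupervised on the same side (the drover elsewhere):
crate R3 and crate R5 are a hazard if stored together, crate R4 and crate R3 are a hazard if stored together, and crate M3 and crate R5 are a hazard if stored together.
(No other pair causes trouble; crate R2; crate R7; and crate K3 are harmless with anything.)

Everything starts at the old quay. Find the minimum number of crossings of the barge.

Counting alone: the drover can take at most 2 across per trip to the new quay, so moving all 7 needs at least 4 loaded trips out, with a return between consecutive ones — at least 7 crossings.
The plan below uses exactly 7 crossings, so it is optimal:
1. Drover goes to the new quay with crate R3 and crate R5.
2. Drover goes back to the old quay with crate R3.
3. Drover goes to the new quay with crate R2 and crate R4.
4. Drover goes back to the old quay alone.
5. Drover goes to the new quay with crate K3 and crate R7.
6. Drover goes back to the old quay alone.
7. Drover goes to the new quay with crate M3 and crate R3.

7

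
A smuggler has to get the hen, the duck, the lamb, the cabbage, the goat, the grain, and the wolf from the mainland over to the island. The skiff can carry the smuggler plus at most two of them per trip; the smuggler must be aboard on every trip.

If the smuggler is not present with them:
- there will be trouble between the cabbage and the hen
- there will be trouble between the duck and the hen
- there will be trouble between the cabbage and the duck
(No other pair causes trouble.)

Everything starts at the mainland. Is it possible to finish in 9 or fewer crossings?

Counting alone: the smuggler can take at most 2 across per trip to the island, so moving all 7 needs at least 4 loaded trips out, with a return between consecutive ones — at least 7 crossings.
The safety rule pushes this higher. Following every safe sequence of crossings, the most of the 7 that can be at the island as the skiff arrives there on crossings 7, 9 is 5, 6 respectively — never all 7.
So the move cannot be finished within 9 crossings. (The shortest complete plan takes 11:)
1. Smuggler goes to the island with the duck and the hen.  [the mainland: the cabbage, the goat, the grain, the lamb, the wolf | the island: the duck, the hen]
2. Smuggler goes back to the mainland with the hen.  [the mainland: the cabbage, the goat, the grain, the hen, the lamb, the wolf | the island: the duck]
3. Smuggler goes to the island with the hen and the lamb.  [the mainland: the cabbage, the goat, the grain, the wolf | the island: the duck, the hen, the lamb]
4. Smuggler goes back to the mainland with the hen.  [the mainland: the cabbage, the goat, the grain, the hen, the wolf | the island: the duck, the lamb]
5. Smuggler goes to the island with the goat and the hen.  [the mainland: the cabbage, the grain, the wolf | the island: the duck, the goat, the hen, the lamb]
6. Smuggler goes back to the mainland with the hen.  [the mainland: the cabbage, the grain, the hen, the wolf | the island: the duck, the goat, the lamb]
7. Smuggler goes to the island with the grain and the hen.  [the mainland: the cabbage, the wolf | the island: the duck, the goat, the grain, the hen, the lamb]
8. Smuggler goes back to the mainland with the hen.  [the mainland: the cabbage, the hen, the wolf | the island: the duck, the goat, the grain, the lamb]
9. Smuggler goes to the island with the hen and the wolf.  [the mainland: the cabbage | the island: the duck, the goat, the grain, the hen, the lamb, the wolf]
10. Smuggler goes back to the mainland with the hen.  [the mainland: the cabbage, the hen | the island: the duck, the goat, the grain, the lamb, the wolf]
11. Smuggler goes to the island with the cabbage and the hen.  [the mainland: — | the island: the cabbage, the duck, the goat, the grain, the hen, the lamb, the wolf]

No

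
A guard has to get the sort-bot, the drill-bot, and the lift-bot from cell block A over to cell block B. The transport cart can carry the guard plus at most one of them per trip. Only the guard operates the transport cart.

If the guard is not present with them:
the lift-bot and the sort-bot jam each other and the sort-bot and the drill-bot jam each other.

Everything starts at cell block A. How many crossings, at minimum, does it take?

Counting alone: the guard can take at most 1 across per trip to cell block B, so moving all 3 needs at least 3 loaded trips out, with a return between consecutive ones — at least 5 crossings.
The safety rule pushes this higher. Following every safe sequence of crossings, the most of the 3 that can be at cell block B as the transport cart arrives there on crossing 5 is 2 — never all 3.
So no plan with fewer than 7 crossings exists, and this one achieves 7:
1. Guard goes to cell block B with the sort-bot.  [cell block A: the drill-bot, the lift-bot | cell block B: the sort-bot]
2. Guard goes back to cell block A alone.  [cell block A: the drill-bot, the lift-bot | cell block B: the sort-bot]
3. Guard goes to cell block B with the drill-bot.  [cell block A: the lift-bot | cell block B: the drill-bot, the sort-bot]
4. Guard goes back to cell block A with the sort-bot.  [cell block A: the lift-bot, the sort-bot | cell block B: the drill-bot]
5. Guard goes to cell block B with the lift-bot.  [cell block A: the sort-bot | cell block B: the drill-bot, the lift-bot]
6. Guard goes back to cell block A alone.  [cell block A: the sort-bot | cell block B: the drill-bot, the lift-bot]
7. Guard goes to cell block B with the sort-bot.  [cell block A: — | cell block B: the drill-bot, the lift-bot, the sort-bot]

7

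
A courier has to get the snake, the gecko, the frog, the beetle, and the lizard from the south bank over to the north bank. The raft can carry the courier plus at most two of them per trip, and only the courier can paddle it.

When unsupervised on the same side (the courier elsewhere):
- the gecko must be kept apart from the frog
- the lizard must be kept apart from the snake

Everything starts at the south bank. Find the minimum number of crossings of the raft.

Counting alone: the courier can take at most 2 across per trip to the north bank, so moving all 5 needs at least 3 loaded trips out, with a return between consecutive ones — at least 5 crossings.
The plan below uses exactly 5 crossings, so it is optimal:
1. Courier goes to the north bank with the gecko and the snake.  [the south bank: the beetle, the frog, the lizard | the north bank: the gecko, the snake]
2. Courier goes back to the south bank alone.  [the south bank: the beetle, the frog, the lizard | the north bank: the gecko, the snake]
3. Courier goes to the north bank with the beetle.  [the south bank: the frog, the lizard | the north bank: the beetle, the gecko, the snake]
4. Courier goes back to the south bank alone.  [the south bank: the frog, the lizard | the north bank: the beetle, the gecko, the snake]
5. Courier goes to the north bank with the frog and the lizard.  [the south bank: — | the north bank: the beetle, the frog, the gecko, the lizard, the snake]

5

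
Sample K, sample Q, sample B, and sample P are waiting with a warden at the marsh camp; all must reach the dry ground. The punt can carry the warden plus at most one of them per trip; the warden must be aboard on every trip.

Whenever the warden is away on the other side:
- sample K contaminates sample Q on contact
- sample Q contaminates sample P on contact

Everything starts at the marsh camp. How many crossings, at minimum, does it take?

9

Counting alone: the warden can take at most 1 across per trip to the dry ground, so moving all 4 needs at least 4 loaded trips out, with a return between consecutive ones — at least 7 crossings.
The safety rule pushes this higher. Following every safe sequence of crossings, the most of the 4 that can be at the dry ground as the punt arrives there on crossing 7 is 3 — never all 4.
So no plan with fewer than 9 crossings exists, and this one achieves 9:
1. Warden goes to the dry ground with sample Q.
2. Warden goes back to the marsh camp alone.
3. Warden goes to the dry ground with sample K.
4. Warden goes back to the marsh camp with sample Q.
5. Warden goes to the dry ground with sample P.
6. Warden goes back to the marsh camp alone.
7. Warden goes to the dry ground with sample B.
8. Warden goes back to the marsh camp alone.
9. Warden goes to the dry ground with sample Q.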